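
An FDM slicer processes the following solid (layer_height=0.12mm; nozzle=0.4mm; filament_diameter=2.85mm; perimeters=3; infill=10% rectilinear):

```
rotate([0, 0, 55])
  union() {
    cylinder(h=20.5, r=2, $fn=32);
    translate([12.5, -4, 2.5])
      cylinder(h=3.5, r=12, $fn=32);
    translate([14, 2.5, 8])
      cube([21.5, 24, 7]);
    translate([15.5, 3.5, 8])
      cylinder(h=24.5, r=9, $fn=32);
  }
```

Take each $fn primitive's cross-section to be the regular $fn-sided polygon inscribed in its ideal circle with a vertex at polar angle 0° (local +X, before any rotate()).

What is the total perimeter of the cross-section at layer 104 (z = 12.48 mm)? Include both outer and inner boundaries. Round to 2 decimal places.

123.12 mm

At z = 12.48 mm: the r=2 cylinder contributes a regular 32-gon of circumradius 2 (perimeter = 2·32·2.000·sin(180°/32) = 12.55 mm); the cylinder at (12.5, -4) is absent (z outside [2.5, 6]); the cube at (14, 2.5) (footprint 21.5×24) is included at this height (perimeter 91.00 mm); the r=9 cylinder at (15.5, 3.5) gives a regular 32-gon of circumradius 9 (constant along its height) (perimeter = 2·32·9.000·sin(180°/32) = 56.46 mm); Merging all regions: the regions partially overlap (shared area 87.05 mm²), so the edge portions inside another operand are dropped and the merged outline is re-measured after clipping — boundary = 123.12 mm; (rotated 55° about Z; rotation is an isometry so areas/perimeters/island counts are preserved). Overall, the cross-section has 2 separate islands. Total boundary length (outer) = 123.12 mm.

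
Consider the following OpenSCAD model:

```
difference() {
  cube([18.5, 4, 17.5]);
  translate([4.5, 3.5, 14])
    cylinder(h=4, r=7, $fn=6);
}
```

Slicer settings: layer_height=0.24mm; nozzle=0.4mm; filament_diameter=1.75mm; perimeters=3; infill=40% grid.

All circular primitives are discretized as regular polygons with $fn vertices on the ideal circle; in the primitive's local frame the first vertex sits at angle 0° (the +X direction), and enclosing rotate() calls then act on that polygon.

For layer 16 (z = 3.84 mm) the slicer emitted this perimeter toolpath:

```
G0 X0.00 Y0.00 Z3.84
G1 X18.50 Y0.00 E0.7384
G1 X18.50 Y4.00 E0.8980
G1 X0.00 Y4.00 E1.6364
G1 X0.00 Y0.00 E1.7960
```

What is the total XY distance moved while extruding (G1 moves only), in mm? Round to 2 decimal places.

Sum the Euclidean lengths of each G1 segment: total = 45.00 mm.

45.00 mm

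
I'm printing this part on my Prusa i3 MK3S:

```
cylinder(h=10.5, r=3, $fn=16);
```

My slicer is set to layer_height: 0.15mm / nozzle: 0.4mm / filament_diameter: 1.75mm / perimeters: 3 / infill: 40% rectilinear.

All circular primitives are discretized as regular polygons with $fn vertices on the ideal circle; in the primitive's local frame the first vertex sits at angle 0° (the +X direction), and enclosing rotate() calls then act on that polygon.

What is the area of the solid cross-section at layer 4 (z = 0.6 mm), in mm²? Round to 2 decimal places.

At z = 0.6 mm: the cylinder: section is a regular 16-gon, circumradius r=3 (area = (16/2)·3.000²·sin(360°/16) = 27.55 mm²). Overall, the cross-section is a single solid region. Net area = 27.55 mm².

27.55 mm²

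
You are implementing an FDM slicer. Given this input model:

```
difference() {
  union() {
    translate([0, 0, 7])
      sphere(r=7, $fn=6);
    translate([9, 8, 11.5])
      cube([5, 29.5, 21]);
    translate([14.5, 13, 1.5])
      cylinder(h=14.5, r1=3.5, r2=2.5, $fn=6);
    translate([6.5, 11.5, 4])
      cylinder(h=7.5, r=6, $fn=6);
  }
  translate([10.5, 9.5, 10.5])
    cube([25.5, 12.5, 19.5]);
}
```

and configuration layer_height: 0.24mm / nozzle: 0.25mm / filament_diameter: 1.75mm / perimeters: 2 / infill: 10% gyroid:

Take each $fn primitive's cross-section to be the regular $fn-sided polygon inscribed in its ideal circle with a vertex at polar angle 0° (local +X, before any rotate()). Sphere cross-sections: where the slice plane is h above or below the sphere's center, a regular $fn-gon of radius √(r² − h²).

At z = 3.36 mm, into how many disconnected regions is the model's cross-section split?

At z = 3.36 mm: the r=7 sphere slices to a regular 6-gon of circumradius 5.979 (√(r²−h²) with h=3.64 from center); the cube at (9, 8) does not reach this height (z outside [11.5, 32.5]); the cone at (14.5, 13) contributes a regular 6-gon of circumradius 3.372 (interpolated between r1=3.5 and r2=2.5 at t=0.128); the cylinder at (6.5, 11.5) does not reach this height (z outside [4, 11.5]); Merging all regions: the 2 present regions are separate (no shared area or edge), so areas and boundary lengths simply add and each stays a separate island — 2 connected regions; the cube at (10.5, 9.5) is absent (z outside [10.5, 30]); Taking the first minus the rest: none of the subtracted shapes is present at this height, so the result so far is unchanged — 2 connected regions. The result has 2 disconnected regions.

2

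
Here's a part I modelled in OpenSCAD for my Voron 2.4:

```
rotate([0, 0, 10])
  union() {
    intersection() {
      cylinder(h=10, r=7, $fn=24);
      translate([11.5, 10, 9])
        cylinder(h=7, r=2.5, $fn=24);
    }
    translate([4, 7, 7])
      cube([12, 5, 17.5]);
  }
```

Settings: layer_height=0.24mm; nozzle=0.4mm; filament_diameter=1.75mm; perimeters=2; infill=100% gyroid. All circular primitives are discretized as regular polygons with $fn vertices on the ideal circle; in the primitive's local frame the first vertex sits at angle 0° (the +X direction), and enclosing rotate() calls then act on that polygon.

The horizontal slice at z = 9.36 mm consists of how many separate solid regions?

1

At z = 9.36 mm: the r=7 cylinder contributes a regular 24-gon of circumradius 7; the r=2.5 cylinder at (11.5, 10) gives a regular 24-gon of circumradius 2.5 (constant along its height); Taking the intersection: the r=2.5 cylinder at (11.5, 10) does not overlap the r=7 cylinder (empty) — nothing remains; the cube at (4, 7) (footprint 12×5) is included at this height; Merging all regions: only the 12×5 cube at (4, 7) is present, so the union is just that shape — 1 connected region; (rotated 10° about Z; rotation is an isometry so areas/perimeters/island counts are preserved). The result has 1 disconnected region.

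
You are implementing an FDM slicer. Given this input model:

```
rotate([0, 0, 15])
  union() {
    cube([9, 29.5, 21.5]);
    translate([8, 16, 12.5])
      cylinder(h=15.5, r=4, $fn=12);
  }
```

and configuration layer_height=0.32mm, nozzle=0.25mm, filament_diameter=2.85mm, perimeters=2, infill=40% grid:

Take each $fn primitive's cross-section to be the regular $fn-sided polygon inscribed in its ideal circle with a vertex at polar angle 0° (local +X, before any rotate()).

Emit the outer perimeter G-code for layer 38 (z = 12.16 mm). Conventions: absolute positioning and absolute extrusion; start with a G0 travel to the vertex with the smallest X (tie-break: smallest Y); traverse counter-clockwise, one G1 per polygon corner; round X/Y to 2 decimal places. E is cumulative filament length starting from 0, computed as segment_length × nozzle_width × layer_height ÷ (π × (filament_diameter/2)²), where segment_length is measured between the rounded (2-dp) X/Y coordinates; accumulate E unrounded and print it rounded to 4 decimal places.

At z = 12.16 mm: the cube is present — its section is the full 9×29.5 rectangle; the cylinder at (8, 16) is absent (z outside [12.5, 28]); Combining (union): only the 9×29.5 cube is present, so the union is just that shape — 1 connected region; (rotated 15° about Z; rotation is an isometry so areas/perimeters/island counts are preserved). The outline is a single polygon with 4 vertices. Extrusion per mm of travel: 0.25 × 0.32 / (π × 1.425²) = 0.012540. Accumulating E over each segment gives final E = 0.9655.

G0 X-7.64 Y28.49 Z12.16
G1 X0.00 Y0.00 E0.3699
G1 X8.69 Y2.33 E0.4827
G1 X1.06 Y30.82 E0.8526
G1 X-7.64 Y28.49 E0.9655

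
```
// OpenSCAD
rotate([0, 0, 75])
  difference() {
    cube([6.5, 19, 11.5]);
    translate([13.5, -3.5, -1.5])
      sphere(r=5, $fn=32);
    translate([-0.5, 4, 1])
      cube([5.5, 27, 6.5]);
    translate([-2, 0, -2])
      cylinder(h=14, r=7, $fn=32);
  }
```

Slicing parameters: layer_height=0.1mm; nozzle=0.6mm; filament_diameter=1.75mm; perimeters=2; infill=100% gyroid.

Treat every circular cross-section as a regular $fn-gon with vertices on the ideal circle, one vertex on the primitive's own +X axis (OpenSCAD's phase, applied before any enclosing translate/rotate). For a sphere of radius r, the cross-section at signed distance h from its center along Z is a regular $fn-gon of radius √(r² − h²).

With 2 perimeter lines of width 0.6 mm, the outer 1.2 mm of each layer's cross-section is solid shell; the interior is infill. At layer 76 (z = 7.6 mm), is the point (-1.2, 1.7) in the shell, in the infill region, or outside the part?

outside

At z = 7.6 mm: the cube (footprint 6.5×19) is included at this height; the sphere at (13.5, -3.5) does not reach this height (|z−center|=9.100 > r=5); the cube at (-0.5, 4) is absent (z outside [1, 7.5]); the cylinder at (-2, 0): section is a regular 32-gon, circumradius r=7; Subtracting the remaining from the first: starting from the 6.5×19 cube, the r=7 cylinder at (-2, 0) partially overlaps it — only the 24.48 mm² overlap (of its 152.95 mm²) is removed, clipping the outline — 1 connected region; (rotated 75° about Z; rotation is an isometry so areas/perimeters/island counts are preserved). Overall, the cross-section is a single solid region. Undo the 75° rotation: the query point maps to (1.331, 1.599) in the un-rotated model frame. The nearest boundary edge runs (4.47, 2.68)→(3.82, 3.89); distance from the point to it = 3.27 mm. The point is not inside any of the regions above, so it lies outside the cross-section (3.27 mm from the nearest boundary).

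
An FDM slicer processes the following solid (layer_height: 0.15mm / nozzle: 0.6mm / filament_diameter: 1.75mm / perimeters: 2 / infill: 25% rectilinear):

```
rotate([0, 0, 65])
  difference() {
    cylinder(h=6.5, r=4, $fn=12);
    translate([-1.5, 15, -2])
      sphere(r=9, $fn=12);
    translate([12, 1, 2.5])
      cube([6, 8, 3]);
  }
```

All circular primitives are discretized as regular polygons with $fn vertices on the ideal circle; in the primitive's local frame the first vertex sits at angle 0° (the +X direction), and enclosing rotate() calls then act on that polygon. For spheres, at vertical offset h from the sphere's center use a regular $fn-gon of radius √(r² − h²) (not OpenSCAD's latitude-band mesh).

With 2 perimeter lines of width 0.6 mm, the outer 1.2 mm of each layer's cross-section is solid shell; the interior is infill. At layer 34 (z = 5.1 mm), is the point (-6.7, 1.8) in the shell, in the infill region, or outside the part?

At z = 5.1 mm: the r=4 cylinder contributes a regular 12-gon of circumradius 4; the r=9 sphere at (-1.5, 15) contributes a regular 12-gon of circumradius √(9²−7.1²) = 5.531; the cube at (12, 1) (footprint 6×8) is included at this height; Subtracting the remaining from the first: starting from the r=4 cylinder, the r=9 sphere at (-1.5, 15) misses the remaining region (no effect); the 6×8 cube at (12, 1) misses the remaining region (no effect) — 1 connected region; (rotated 65° about Z; rotation is an isometry so areas/perimeters/island counts are preserved). Overall, the cross-section is a single solid region. Undo the 65° rotation: the query point maps to (-1.200, 6.833) in the un-rotated model frame. The nearest boundary edge runs (-2.00, 3.46)→(0.00, 4.00); distance from the point to it = 3.05 mm. The point is not inside any of the regions above, so it lies outside the cross-section (3.05 mm from the nearest boundary).

outside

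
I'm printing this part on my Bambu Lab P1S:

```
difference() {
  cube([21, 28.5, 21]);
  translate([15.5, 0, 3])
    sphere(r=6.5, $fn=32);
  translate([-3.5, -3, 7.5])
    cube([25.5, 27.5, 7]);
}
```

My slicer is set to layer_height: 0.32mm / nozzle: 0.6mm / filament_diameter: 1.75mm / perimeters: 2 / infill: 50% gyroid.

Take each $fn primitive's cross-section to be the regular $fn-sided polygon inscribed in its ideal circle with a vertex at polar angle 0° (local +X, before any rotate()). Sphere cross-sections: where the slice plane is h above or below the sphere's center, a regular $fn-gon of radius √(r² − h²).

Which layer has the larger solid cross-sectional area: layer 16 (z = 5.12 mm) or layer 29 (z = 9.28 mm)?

layer 16 (z = 5.12 mm)

Layer 16 (z = 5.12): the cube (footprint 21×28.5) is included at this height (area 598.50 mm²); the r=6.5 sphere at (15.5, 0) slices to a regular 32-gon of circumradius 6.145 (√(r²−h²) with h=2.12 from center) (area = (32/2)·6.145²·sin(360°/32) = 117.85 mm²); the cube at (-3.5, -3) is absent (z outside [7.5, 14.5]); Subtracting the remaining from the first: starting from the 21×28.5 cube (598.50 mm²), the r=6.5 sphere at (15.5, 0) partially overlaps it — only the 57.79 mm² overlap (of its 117.85 mm²) is removed, clipping the outline — area = 540.71 mm². So its area = 540.71 mm². Layer 29 (z = 9.28): the cube is present — its section is the full 21×28.5 rectangle (area 598.50 mm²); the r=6.5 sphere at (15.5, 0) contributes a regular 32-gon of circumradius √(6.5²−6.28²) = 1.677 (area = (32/2)·1.677²·sin(360°/32) = 8.78 mm²); the cube at (-3.5, -3) (footprint 25.5×27.5) is included at this height (area 701.25 mm²); Taking the first minus the rest: starting from the 21×28.5 cube (598.50 mm²), the r=6.5 sphere at (15.5, 0) partially overlaps it — only the 4.39 mm² overlap (of its 8.78 mm²) is removed, clipping the outline; the 25.5×27.5 cube at (-3.5, -3) partially overlaps it — only the 510.11 mm² overlap (of its 701.25 mm²) is removed, clipping the outline — area = 84.00 mm². So its area = 84.00 mm². Layer 16 is larger (540.71 vs 84.00 mm²).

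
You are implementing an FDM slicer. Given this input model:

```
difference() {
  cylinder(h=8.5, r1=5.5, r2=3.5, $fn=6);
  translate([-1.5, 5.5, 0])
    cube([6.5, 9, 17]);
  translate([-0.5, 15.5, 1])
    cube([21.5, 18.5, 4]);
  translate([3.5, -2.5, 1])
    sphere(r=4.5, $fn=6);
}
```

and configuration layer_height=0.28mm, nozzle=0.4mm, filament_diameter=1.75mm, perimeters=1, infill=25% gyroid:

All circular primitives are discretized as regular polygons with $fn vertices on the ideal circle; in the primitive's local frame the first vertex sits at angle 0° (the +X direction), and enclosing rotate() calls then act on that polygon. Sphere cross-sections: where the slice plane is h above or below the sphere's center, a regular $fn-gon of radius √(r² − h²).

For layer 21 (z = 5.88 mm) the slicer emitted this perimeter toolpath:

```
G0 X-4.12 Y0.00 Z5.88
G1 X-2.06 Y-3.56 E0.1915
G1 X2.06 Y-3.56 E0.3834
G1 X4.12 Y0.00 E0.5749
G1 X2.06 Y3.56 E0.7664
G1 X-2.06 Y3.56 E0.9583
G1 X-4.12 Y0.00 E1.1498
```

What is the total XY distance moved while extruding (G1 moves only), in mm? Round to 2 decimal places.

Sum the Euclidean lengths of each G1 segment: total = 24.69 mm.

24.69 mm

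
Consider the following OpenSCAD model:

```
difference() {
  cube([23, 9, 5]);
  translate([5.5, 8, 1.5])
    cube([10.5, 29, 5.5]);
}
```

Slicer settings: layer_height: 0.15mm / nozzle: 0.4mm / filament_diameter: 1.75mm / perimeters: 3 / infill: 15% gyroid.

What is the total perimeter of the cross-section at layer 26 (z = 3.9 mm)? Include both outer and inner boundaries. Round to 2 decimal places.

At z = 3.9 mm: the 23×9 cube contributes its full rectangle (perimeter 64.00 mm); the 10.5×29 cube at (5.5, 8) contributes its full rectangle (perimeter 79.00 mm); After the difference (first − rest): starting from the 23×9 cube, the 10.5×29 cube at (5.5, 8) partially overlaps it — only the 10.50 mm² overlap (of its 304.50 mm²) is removed, clipping the outline — boundary = 66.00 mm. Overall, the cross-section is a single solid region. Total boundary length (outer) = 66.00 mm.

66.00 mm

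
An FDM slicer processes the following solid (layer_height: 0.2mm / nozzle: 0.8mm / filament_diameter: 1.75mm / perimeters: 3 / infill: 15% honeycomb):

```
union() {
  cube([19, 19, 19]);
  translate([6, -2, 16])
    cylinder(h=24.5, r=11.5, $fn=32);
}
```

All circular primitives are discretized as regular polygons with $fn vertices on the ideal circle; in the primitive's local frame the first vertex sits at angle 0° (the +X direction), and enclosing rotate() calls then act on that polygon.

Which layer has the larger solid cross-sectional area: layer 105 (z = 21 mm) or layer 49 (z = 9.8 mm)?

layer 105 (z = 21 mm)

Layer 105 (z = 21): the cube does not reach this height (z outside [0, 19]); the r=11.5 cylinder at (6, -2) contributes a regular 32-gon of circumradius 11.5 (area = (32/2)·11.500²·sin(360°/32) = 412.81 mm²); Merging all regions: only the r=11.5 cylinder at (6, -2) is present, so the union is just that shape — area = 412.81 mm². So its area = 412.81 mm². Layer 49 (z = 9.8): the cube (footprint 19×19) is included at this height (area 361.00 mm²); the cylinder at (6, -2) is not intersected at this z (z outside [16, 40.5]); Taking the union: only the 19×19 cube is present, so the union is just that shape — area = 361.00 mm². So its area = 361.00 mm². Layer 105 is larger (412.81 vs 361.00 mm²).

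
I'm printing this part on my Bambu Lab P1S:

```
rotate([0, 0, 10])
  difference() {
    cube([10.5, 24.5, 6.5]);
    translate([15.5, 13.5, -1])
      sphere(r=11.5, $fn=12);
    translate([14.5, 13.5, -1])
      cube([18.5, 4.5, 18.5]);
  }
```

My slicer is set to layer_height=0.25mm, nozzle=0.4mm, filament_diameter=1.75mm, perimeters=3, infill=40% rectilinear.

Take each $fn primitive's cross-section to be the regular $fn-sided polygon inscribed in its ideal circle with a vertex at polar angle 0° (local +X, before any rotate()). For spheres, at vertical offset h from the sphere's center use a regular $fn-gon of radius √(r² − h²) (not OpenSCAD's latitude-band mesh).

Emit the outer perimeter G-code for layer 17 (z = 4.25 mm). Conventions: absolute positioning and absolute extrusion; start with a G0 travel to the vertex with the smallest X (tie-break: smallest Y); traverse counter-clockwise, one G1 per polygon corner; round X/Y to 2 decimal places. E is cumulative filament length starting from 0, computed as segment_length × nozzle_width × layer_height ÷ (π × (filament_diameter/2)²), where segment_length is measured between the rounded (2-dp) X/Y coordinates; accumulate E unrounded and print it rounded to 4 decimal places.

At z = 4.25 mm: the cube (footprint 10.5×24.5) is included at this height; the r=11.5 sphere at (15.5, 13.5) slices to a regular 12-gon of circumradius 10.232 (√(r²−h²) with h=5.25 from center); the cube at (14.5, 13.5) is present — its section is the full 18.5×4.5 rectangle; Taking the first minus the rest: starting from the 10.5×24.5 cube, the r=11.5 sphere at (15.5, 13.5) partially overlaps it — only the 61.41 mm² overlap (of its 314.06 mm²) is removed, clipping the outline; the 18.5×4.5 cube at (14.5, 13.5) misses the remaining region (no effect) — 1 connected region; (whole slice rotated 10° about Z — lengths, areas and connectivity unchanged). The outline is a single polygon with 11 vertices. Extrusion per mm of travel: 0.4 × 0.25 / (π × 0.875²) = 0.041575. Accumulating E over each segment gives final E = 3.0615.

G0 X-4.25 Y24.13 Z4.25
G1 X0.00 Y0.00 E1.0187
G1 X10.34 Y1.82 E1.4551
G1 X9.54 Y6.36 E1.6468
G1 X9.42 Y6.37 E1.6518
G1 X5.08 Y9.41 E1.8721
G1 X2.84 Y14.21 E2.0923
G1 X3.31 Y19.49 E2.3127
G1 X6.34 Y23.82 E2.5324
G1 X6.45 Y23.88 E2.5376
G1 X6.09 Y25.95 E2.6250
G1 X-4.25 Y24.13 E3.0615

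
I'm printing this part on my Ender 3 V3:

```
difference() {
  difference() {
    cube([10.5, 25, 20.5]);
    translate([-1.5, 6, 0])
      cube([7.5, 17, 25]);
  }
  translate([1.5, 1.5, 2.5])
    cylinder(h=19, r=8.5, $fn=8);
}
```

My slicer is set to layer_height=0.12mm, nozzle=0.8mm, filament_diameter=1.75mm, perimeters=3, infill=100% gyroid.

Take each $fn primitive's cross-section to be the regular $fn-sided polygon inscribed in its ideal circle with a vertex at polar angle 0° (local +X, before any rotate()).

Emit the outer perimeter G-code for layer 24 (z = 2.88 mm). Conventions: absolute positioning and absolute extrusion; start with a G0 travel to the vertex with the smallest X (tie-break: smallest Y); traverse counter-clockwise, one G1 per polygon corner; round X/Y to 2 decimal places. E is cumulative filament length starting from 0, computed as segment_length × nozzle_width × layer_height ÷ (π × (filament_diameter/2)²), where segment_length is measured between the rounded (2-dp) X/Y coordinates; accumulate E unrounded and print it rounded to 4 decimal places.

G0 X0.00 Y23.00 Z2.88
G1 X6.00 Y23.00 E0.2395
G1 X6.00 Y8.14 E0.8326
G1 X7.51 Y7.51 E0.8979
G1 X10.00 Y1.50 E1.1575
G1 X9.38 Y0.00 E1.2223
G1 X10.50 Y0.00 E1.2670
G1 X10.50 Y25.00 E2.2648
G1 X0.00 Y25.00 E2.6839
G1 X0.00 Y23.00 E2.7637

At z = 2.88 mm: the 10.5×25 cube contributes its full rectangle; the cube at (-1.5, 6) (footprint 7.5×17) is included at this height; Taking the first minus the rest: starting from the 10.5×25 cube, the 7.5×17 cube at (-1.5, 6) partially overlaps it — only the 102.00 mm² overlap (of its 127.50 mm²) is removed, clipping the outline — 1 connected region; the r=8.5 cylinder at (1.5, 1.5) contributes a regular 8-gon of circumradius 8.5; Subtracting the remaining from the first: starting from that combined region, the r=8.5 cylinder at (1.5, 1.5) partially overlaps it — only the 58.57 mm² overlap (of its 204.35 mm²) is removed, clipping the outline — 1 connected region. The outline is a single polygon with 9 vertices. Extrusion per mm of travel: 0.8 × 0.12 / (π × 0.875²) = 0.039912. Accumulating E over each segment gives final E = 2.7637.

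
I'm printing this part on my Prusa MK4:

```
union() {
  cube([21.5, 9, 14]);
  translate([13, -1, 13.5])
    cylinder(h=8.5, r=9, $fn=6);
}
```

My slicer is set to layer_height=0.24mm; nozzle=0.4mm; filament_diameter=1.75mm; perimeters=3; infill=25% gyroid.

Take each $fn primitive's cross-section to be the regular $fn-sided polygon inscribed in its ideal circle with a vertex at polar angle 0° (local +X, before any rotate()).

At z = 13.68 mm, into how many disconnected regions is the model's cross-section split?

1

At z = 13.68 mm: the cube (footprint 21.5×9) is included at this height; the cylinder at (13, -1): section is a regular 6-gon, circumradius r=9; Taking the union: the regions partially overlap (shared area 87.80 mm²), so overlapping operands fuse into one piece — 1 connected region. The result has 1 disconnected region.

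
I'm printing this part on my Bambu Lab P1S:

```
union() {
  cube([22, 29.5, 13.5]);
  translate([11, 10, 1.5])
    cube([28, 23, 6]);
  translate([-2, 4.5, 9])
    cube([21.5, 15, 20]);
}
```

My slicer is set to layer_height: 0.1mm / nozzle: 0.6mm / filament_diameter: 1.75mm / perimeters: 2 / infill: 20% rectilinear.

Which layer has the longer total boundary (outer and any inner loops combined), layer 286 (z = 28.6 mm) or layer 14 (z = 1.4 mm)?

Layer 286 (z = 28.6): the cube is absent (z outside [0, 13.5]); the cube at (11, 10) does not reach this height (z outside [1.5, 7.5]); the cube at (-2, 4.5) (footprint 21.5×15) is included at this height (perimeter 73.00 mm); Taking the union: only the 21.5×15 cube at (-2, 4.5) is present, so the union is just that shape — boundary = 73.00 mm. So its perimeter = 73.00 mm. Layer 14 (z = 1.4): the 22×29.5 cube contributes its full rectangle (perimeter 103.00 mm); the cube at (11, 10) is not intersected at this z (z outside [1.5, 7.5]); the cube at (-2, 4.5) does not reach this height (z outside [9, 29]); Combining (union): only the 22×29.5 cube is present, so the union is just that shape — boundary = 103.00 mm. So its perimeter = 103.00 mm. Layer 14 is larger (103.00 vs 73.00 mm).

layer 14 (z = 1.4 mm)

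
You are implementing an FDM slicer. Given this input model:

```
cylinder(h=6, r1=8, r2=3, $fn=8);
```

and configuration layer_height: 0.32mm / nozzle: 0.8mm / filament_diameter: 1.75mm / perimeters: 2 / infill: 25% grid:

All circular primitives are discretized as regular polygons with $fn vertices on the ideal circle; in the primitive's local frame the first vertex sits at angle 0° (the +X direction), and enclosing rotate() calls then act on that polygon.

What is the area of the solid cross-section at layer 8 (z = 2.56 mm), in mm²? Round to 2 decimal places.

At z = 2.56 mm: the cone contributes a regular 8-gon of circumradius 5.867 (interpolated between r1=8 and r2=3 at t=0.427) (area = (8/2)·5.867²·sin(360°/8) = 97.35 mm²). Overall, the cross-section is a single solid region. Net area = 97.35 mm².

97.35 mm²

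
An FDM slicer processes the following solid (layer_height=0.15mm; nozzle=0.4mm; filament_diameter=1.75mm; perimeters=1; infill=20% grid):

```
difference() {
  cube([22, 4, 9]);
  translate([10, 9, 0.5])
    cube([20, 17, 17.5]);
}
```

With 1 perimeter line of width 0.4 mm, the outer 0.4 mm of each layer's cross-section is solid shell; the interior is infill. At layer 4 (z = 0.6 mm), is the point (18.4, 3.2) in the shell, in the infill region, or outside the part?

At z = 0.6 mm: the cube (footprint 22×4) is included at this height; the cube at (10, 9) is present — its section is the full 20×17 rectangle; Subtracting the remaining from the first: starting from the 22×4 cube, the 20×17 cube at (10, 9) misses the remaining region (no effect) — 1 connected region. Overall, the cross-section is a single solid region. The nearest boundary edge runs (0.00, 4.00)→(22.00, 4.00); distance from the point to it = 0.80 mm. The point is inside the cross-section and 0.80 mm from the nearest boundary — more than the 0.4 mm shell width (1 × 0.4), so it's in the infill interior.

infill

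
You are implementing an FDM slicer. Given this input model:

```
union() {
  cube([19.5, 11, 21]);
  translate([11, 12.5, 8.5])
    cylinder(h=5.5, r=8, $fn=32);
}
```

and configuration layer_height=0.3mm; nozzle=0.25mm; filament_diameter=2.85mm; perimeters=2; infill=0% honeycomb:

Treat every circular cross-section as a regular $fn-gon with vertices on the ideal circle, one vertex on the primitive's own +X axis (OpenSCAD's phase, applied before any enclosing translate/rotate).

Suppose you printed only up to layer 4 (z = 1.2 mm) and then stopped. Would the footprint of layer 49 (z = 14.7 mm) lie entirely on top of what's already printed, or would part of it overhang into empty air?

Compare the two slices. At z = 1.2: the cube (footprint 19.5×11) is included at this height (area 214.50 mm²); the cylinder at (11, 12.5) does not reach this height (z outside [8.5, 14]); Taking the union: only the 19.5×11 cube is present, so the union is just that shape — area = 214.50 mm². At z = 14.7: the 19.5×11 cube contributes its full rectangle (area 214.50 mm²); the cylinder at (11, 12.5) is absent (z outside [8.5, 14]); Taking the union: only the 19.5×11 cube is present, so the union is just that shape — area = 214.50 mm². Checking containment: the cross-section at z = 14.7 is a subset of the cross-section at z = 1.2.

entirely on top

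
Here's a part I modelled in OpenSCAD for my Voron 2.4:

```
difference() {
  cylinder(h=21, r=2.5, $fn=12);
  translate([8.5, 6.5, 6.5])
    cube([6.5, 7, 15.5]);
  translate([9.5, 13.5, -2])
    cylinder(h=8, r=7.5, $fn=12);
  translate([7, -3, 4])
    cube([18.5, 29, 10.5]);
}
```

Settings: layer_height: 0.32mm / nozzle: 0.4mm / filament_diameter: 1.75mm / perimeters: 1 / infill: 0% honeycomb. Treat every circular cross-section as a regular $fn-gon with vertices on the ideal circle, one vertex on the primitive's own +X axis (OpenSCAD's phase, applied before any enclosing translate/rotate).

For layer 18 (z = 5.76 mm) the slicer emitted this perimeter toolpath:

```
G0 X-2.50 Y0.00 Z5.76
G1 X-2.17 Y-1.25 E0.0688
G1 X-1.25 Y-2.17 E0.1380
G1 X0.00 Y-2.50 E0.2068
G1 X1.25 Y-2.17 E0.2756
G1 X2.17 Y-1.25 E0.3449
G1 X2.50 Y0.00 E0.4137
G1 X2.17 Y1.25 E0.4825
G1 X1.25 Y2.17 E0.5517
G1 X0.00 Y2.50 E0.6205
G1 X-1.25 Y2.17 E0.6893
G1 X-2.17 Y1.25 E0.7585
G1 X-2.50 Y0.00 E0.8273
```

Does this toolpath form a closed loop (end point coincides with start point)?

yes

Start point (G0): (-2.50, 0.00). End point (last G1): the path returns to the start — closed.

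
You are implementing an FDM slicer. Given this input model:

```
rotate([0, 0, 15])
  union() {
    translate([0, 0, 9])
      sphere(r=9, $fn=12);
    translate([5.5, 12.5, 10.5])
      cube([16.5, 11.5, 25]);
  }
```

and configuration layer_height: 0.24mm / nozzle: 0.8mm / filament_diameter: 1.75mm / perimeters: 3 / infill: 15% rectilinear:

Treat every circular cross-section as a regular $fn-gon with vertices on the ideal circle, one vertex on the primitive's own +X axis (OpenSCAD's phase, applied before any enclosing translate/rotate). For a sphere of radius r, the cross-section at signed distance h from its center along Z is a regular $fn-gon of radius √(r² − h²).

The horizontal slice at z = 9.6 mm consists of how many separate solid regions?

1

At z = 9.6 mm: the sphere: section is a regular 12-gon, circumradius = √(r²−h²) = √(9²−0.6²) = 8.980; the cube at (5.5, 12.5) does not reach this height (z outside [10.5, 35.5]); Combining (union): only the r=9 sphere is present, so the union is just that shape — 1 connected region; (whole slice rotated 15° about Z — lengths, areas and connectivity unchanged). The result has 1 disconnected region.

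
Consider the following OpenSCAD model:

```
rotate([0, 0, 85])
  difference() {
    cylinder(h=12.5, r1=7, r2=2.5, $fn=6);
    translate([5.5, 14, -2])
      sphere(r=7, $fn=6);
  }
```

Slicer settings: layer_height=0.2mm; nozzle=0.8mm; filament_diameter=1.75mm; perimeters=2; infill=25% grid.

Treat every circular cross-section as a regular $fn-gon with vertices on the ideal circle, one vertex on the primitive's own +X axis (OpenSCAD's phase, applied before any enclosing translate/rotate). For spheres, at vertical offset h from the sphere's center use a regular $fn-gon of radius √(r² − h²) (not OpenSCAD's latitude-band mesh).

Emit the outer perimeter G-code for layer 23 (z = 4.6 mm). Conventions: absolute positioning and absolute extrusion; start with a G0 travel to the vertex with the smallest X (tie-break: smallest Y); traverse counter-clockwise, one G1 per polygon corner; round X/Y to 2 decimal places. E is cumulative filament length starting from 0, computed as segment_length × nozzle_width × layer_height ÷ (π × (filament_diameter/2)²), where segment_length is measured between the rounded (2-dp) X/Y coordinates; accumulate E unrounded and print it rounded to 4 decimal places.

G0 X-4.84 Y-2.26 Z4.60
G1 X-0.47 Y-5.32 E0.3549
G1 X4.38 Y-3.07 E0.7105
G1 X4.84 Y2.26 E1.0664
G1 X0.47 Y5.32 E1.4213
G1 X-4.38 Y3.07 E1.7769
G1 X-4.84 Y-2.26 E2.1328

At z = 4.6 mm: the cone (r1=7→r2=2.5) has section circumradius 5.344 here — a regular 6-gon; the sphere at (5.5, 14): section is a regular 6-gon, circumradius = √(r²−h²) = √(7²−6.6²) = 2.332; Taking the first minus the rest: starting from the cone, the r=7 sphere at (5.5, 14) misses the remaining region (no effect) — 1 connected region; (rotated 85° about Z; rotation is an isometry so areas/perimeters/island counts are preserved). The outline is a single polygon with 6 vertices. Extrusion per mm of travel: 0.8 × 0.2 / (π × 0.875²) = 0.066520. Accumulating E over each segment gives final E = 2.1328.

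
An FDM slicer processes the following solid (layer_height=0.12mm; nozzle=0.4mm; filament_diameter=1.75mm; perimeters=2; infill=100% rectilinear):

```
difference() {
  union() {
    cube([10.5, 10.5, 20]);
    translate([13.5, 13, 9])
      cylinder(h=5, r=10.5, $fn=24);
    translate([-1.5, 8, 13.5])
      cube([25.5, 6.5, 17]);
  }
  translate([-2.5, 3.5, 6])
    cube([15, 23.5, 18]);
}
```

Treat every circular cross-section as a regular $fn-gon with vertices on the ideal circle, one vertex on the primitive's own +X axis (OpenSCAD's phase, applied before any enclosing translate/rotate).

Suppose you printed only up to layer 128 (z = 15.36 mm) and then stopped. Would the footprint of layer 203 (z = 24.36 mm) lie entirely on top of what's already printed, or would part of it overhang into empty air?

Compare the two slices. At z = 15.36: the 10.5×10.5 cube contributes its full rectangle (area 110.25 mm²); the cylinder at (13.5, 13) is not intersected at this z (z outside [9, 14]); the cube at (-1.5, 8) is present — its section is the full 25.5×6.5 rectangle (area 165.75 mm²); Combining (union): the regions partially overlap — summed areas 276.00 mm² minus the doubly-counted overlap 26.25 mm² gives 249.75 mm² — area = 249.75 mm²; the cube at (-2.5, 3.5) is present — its section is the full 15×23.5 rectangle (area 352.50 mm²); Taking the first minus the rest: starting from the result so far (249.75 mm²), the 15×23.5 cube at (-2.5, 3.5) partially overlaps it — only the 138.25 mm² overlap (of its 352.50 mm²) is removed, clipping the outline — area = 111.50 mm². At z = 24.36: the cube is not intersected at this z (z outside [0, 20]); the cylinder at (13.5, 13) is not intersected at this z (z outside [9, 14]); the cube at (-1.5, 8) is present — its section is the full 25.5×6.5 rectangle (area 165.75 mm²); Combining (union): only the 25.5×6.5 cube at (-1.5, 8) is present, so the union is just that shape — area = 165.75 mm²; the cube at (-2.5, 3.5) is not intersected at this z (z outside [6, 24]); After the difference (first − rest): none of the subtracted shapes is present at this height, so the result so far is unchanged — area = 165.75 mm². Checking containment: at z = 24.36 the cross-section extends beyond the z = 15.36 cross-section by about 91.00 mm².

part overhangs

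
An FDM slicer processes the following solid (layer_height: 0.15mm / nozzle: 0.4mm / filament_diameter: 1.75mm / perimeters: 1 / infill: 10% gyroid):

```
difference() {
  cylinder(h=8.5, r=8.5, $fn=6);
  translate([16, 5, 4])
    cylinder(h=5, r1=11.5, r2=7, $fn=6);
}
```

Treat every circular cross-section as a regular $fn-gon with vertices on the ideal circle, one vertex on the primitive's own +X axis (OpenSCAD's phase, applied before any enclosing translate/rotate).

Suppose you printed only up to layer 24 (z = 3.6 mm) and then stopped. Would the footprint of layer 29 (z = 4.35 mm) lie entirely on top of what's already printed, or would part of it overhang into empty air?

entirely on top

Compare the two slices. At z = 3.6: the r=8.5 cylinder gives a regular 6-gon of circumradius 8.5 (constant along its height) (area = (6/2)·8.500²·sin(360°/6) = 187.71 mm²); the cone at (16, 5) does not reach this height (z outside [4, 9]); After the difference (first − rest): none of the subtracted shapes is present at this height, so the r=8.5 cylinder is unchanged — area = 187.71 mm². At z = 4.35: the cylinder: section is a regular 6-gon, circumradius r=8.5 (area = (6/2)·8.500²·sin(360°/6) = 187.71 mm²); the cone at (16, 5) contributes a regular 6-gon of circumradius 11.185 (interpolated between r1=11.5 and r2=7 at t=0.070) (area = (6/2)·11.185²·sin(360°/6) = 325.03 mm²); Taking the first minus the rest: starting from the r=8.5 cylinder (187.71 mm²), the cone at (16, 5) partially overlaps it — only the 4.54 mm² overlap (of its 325.03 mm²) is removed, clipping the outline — area = 183.17 mm². Checking containment: the cross-section at z = 4.35 is a subset of the cross-section at z = 3.6.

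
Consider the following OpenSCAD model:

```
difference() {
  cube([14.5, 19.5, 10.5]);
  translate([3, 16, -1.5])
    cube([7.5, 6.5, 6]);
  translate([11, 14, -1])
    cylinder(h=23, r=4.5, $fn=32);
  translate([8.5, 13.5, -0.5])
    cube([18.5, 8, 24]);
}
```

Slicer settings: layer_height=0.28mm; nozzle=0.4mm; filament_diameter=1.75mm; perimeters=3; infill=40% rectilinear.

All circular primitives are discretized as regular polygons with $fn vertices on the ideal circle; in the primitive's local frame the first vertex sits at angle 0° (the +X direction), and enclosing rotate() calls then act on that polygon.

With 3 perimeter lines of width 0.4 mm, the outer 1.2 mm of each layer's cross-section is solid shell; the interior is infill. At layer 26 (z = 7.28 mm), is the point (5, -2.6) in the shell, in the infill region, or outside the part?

At z = 7.28 mm: the 14.5×19.5 cube contributes its full rectangle; the cube at (3, 16) is absent (z outside [-1.5, 4.5]); the cylinder at (11, 14): section is a regular 32-gon, circumradius r=4.5; the cube at (8.5, 13.5) (footprint 18.5×8) is included at this height; Taking the first minus the rest: starting from the 14.5×19.5 cube, the r=4.5 cylinder at (11, 14) partially overlaps it — only the 59.43 mm² overlap (of its 63.21 mm²) is removed, clipping the outline; the 18.5×8 cube at (8.5, 13.5) partially overlaps it — only the 8.48 mm² overlap (of its 148.00 mm²) is removed, clipping the outline — 1 connected region. Overall, the cross-section is a single solid region. The nearest boundary edge runs (14.50, 0.00)→(0.00, 0.00); distance from the point to it = 2.60 mm. The point is not inside any of the regions above, so it lies outside the cross-section (2.60 mm from the nearest boundary).

outside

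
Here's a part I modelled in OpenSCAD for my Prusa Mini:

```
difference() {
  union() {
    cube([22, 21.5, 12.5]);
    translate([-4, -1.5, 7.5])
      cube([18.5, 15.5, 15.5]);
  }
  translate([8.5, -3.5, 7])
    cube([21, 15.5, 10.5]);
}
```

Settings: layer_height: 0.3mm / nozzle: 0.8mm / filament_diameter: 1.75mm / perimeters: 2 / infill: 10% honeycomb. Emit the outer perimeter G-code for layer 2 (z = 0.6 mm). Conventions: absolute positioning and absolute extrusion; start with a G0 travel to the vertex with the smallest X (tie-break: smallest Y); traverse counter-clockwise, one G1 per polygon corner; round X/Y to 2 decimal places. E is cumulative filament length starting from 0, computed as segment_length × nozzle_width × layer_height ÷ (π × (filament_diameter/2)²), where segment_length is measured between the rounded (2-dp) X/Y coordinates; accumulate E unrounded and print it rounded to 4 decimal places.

At z = 0.6 mm: the cube is present — its section is the full 22×21.5 rectangle; the cube at (-4, -1.5) does not reach this height (z outside [7.5, 23]); Merging all regions: only the 22×21.5 cube is present, so the union is just that shape — 1 connected region; the cube at (8.5, -3.5) is not intersected at this z (z outside [7, 17.5]); Subtracting the remaining from the first: none of the subtracted shapes is present at this height, so the result so far is unchanged — 1 connected region. The outline is a single polygon with 4 vertices. Extrusion per mm of travel: 0.8 × 0.3 / (π × 0.875²) = 0.099780. Accumulating E over each segment gives final E = 8.6809.

G0 X0.00 Y0.00 Z0.60
G1 X22.00 Y0.00 E2.1952
G1 X22.00 Y21.50 E4.3404
G1 X0.00 Y21.50 E6.5356
G1 X0.00 Y0.00 E8.6809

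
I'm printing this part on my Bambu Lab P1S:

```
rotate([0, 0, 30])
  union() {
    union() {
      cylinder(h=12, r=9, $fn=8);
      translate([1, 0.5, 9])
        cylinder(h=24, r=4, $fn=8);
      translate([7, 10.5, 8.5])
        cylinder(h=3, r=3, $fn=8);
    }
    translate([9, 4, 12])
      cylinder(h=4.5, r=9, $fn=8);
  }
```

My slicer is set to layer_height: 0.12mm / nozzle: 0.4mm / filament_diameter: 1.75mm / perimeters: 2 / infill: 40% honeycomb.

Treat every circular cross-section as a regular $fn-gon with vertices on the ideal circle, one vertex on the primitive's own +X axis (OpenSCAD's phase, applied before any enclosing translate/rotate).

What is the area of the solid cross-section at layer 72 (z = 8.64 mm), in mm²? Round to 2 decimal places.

At z = 8.64 mm: the cylinder: section is a regular 8-gon, circumradius r=9 (area = (8/2)·9.000²·sin(360°/8) = 229.10 mm²); the cylinder at (1, 0.5) does not reach this height (z outside [9, 33]); the r=3 cylinder at (7, 10.5) gives a regular 8-gon of circumradius 3 (constant along its height) (area = (8/2)·3.000²·sin(360°/8) = 25.46 mm²); Combining (union): the 2 present regions are separate (no shared area or edge), so areas and boundary lengths simply add and each stays a separate island — area = 254.56 mm²; the cylinder at (9, 4) is absent (z outside [12, 16.5]); Merging all regions: only that combined region is present, so the union is just that shape — area = 254.56 mm²; (whole slice rotated 30° about Z — lengths, areas and connectivity unchanged). Overall, the cross-section has 2 separate islands. Net area = 254.56 mm².

254.56 mm²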